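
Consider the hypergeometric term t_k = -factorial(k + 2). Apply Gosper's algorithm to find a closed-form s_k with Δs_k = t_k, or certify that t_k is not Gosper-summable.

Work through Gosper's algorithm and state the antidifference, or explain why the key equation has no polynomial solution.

Compute t_(k+1)/t_k: get k + 3.
A = k + 3, B = 1, C = 1.
Set up (k + 3)·f(k+1) − (1)·f(k) − (1) = 0.
Bound: deg f ≤ -1.
Negative degree bound (-1): no f exists, t_k not Gosper-summable.

no hypergeometric antidifference exists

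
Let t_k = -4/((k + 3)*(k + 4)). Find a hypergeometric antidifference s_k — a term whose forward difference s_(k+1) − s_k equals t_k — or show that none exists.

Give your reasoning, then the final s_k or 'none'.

r(k) = (k + 3)/(k + 5) after simplifying.
So A=k + 3 and B=k + 5, with C=1.
Solve (k + 3)·f(k+1) − (k + 4)·f(k) = 1.
Degrees (1,1,0) ⇒ d ≤ 1.
A polynomial solution: f(k) = k/3.
R(k) = B(k−1)·f(k)/C(k) = k*(k + 4)/3; s_k = R·t_k = -4*k/(3*k + 9).
Check: Δs_k = -4/(k**2 + 7*k + 12). ✓

s_k = -4*k/(3*k + 9)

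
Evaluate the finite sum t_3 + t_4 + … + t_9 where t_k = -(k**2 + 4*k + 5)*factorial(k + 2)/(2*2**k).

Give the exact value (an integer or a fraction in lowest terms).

Σ = -5613225

Compute t_(k+1)/t_k: get (k + 3)*(4*k + (k + 1)**2 + 9)/(2*(k**2 + 4*k + 5)).
So A=k/2 + 3/2 and B=1, with C=k**2 + 4*k + 5.
Need (k/2 + 3/2)·f(k+1) − (1)·f(k) = k**2 + 4*k + 5.
From deg A=1, deg B=0, deg C=2: d=1.
A polynomial solution: f(k) = 2*(k + 2).
R(k) = B(k−1)·f(k)/C(k) = 2*(k + 2)/(k**2 + 4*k + 5); s_k = R·t_k = -(k + 2)*factorial(k + 2)/2**k.
s_(k+1) − s_k = -(k**2 + 4*k + 5)*factorial(k + 2)/(2*2**k) = t_k.
Evaluate s at k=10 and k=3: -5613300 and -75; difference -5613225.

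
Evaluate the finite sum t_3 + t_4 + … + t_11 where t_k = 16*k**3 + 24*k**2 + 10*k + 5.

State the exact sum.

Step 1: r(k) = (16*k**3 + 72*k**2 + 106*k + 55)/(16*k**3 + 24*k**2 + 10*k + 5).
Normal form (A,B,C) = (1, 1, k**3 + 3*k**2/2 + 5*k/8 + 5/16).
Set up (1)·f(k+1) − (1)·f(k) − (k**3 + 3*k**2/2 + 5*k/8 + 5/16) = 0.
d = 4 from the (0,0,3) case.
Match coefficients ⇒ f(k) = k*(4*k**3 - 3*k + 4)/16.
So s_k = (B(k−1)f/C)·t_k = (k*(4*k**3 - 3*k + 4)/(16*k**3 + 24*k**2 + 10*k + 5))·t_k = k*(4*k**3 - 3*k + 4).
s_(k+1) − s_k = 16*k**3 + 24*k**2 + 10*k + 5 = t_k.
Evaluate s at k=12 and k=3: 82560 and 309; difference 82251.

Σ = 82251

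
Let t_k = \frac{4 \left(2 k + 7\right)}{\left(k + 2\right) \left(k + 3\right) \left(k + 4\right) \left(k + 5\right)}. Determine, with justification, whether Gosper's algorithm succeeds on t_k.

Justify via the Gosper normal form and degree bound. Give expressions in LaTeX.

Yes. s_k = \frac{k \left(k + 6\right)}{2 \left(k^{2} + 6 k + 8\right)}.

Step 1: r(k) = (k + 2)*(2*k + 9)/((k + 6)*(2*k + 7)).
Factor: A=k + 2; B=k + 6; C=k + 7/2.
Set up (k + 2)·f(k+1) − (k + 5)·f(k) − (k + 7/2) = 0.
Degrees (1,1,1) ⇒ d ≤ 3.
Coefficient equations give f(k) = k*(k + 3)*(k + 6)/16.
So s_k = (B(k−1)f/C)·t_k = (k*(k + 3)*(k + 5)*(k + 6)/(8*(2*k + 7)))·t_k = k*(k + 6)/(2*(k**2 + 6*k + 8)).
s_(k+1) − s_k = 4*(2*k + 7)/(k**4 + 14*k**3 + 71*k**2 + 154*k + 120) = t_k.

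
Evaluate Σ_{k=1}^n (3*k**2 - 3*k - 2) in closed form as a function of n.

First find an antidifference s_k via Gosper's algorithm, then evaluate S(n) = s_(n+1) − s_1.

S(n) = n*(n**2 - 3)

Compute t_(k+1)/t_k: get (3*k**2 + 3*k - 2)/(3*k**2 - 3*k - 2).
A = 1, B = 1, C = k**2 - k - 2/3.
Solve (1)·f(k+1) − (1)·f(k) = k**2 - k - 2/3.
From deg A=0, deg B=0, deg C=2: d=3.
A polynomial solution: f(k) = k**2*(k - 3)/3.
Then R = B(k−1)f/C = k**2*(k - 3)/(3*k**2 - 3*k - 2), so s_k = R(k)·t_k = k**2*(k - 3).
Δs = 3*k**2 - 3*k - 2, as required.
Telescope: S(n) = s_(n+1) − s_(1) = n**3 - 3*n - 2 − (-2) = n*(n**2 - 3).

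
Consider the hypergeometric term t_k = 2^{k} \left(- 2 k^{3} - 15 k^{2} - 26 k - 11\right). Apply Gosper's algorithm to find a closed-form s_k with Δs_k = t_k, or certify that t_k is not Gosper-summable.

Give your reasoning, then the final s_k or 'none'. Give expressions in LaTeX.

s_k = 2^{k} \left(- 2 k^{3} - 3 k^{2} - 2 k + 3\right)

Compute t_(k+1)/t_k: get 2*(2*k**3 + 21*k**2 + 62*k + 54)/(2*k**3 + 15*k**2 + 26*k + 11).
Normal form (A,B,C) = (2, 1, k**3 + 15*k**2/2 + 13*k + 11/2).
f must satisfy (2)·f(k+1) − (1)·f(k) = k**3 + 15*k**2/2 + 13*k + 11/2.
deg f ≤ 3 (via 0,0,3).
A polynomial solution: f(k) = (2*k**3 + 3*k**2 + 2*k - 3)/2.
Get s_k = R·t_k = 2**k*(-2*k**3 - 3*k**2 - 2*k + 3) with R(k) = B(k−1)f(k)/C(k) = (2*k**3 + 3*k**2 + 2*k - 3)/(2*k**3 + 15*k**2 + 26*k + 11).
Verify: 2**k*(-2*k**3 - 15*k**2 - 26*k - 11) matches t_k.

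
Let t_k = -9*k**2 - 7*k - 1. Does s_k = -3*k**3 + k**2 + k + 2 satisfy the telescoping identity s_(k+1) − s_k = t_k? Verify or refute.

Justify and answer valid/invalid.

s_(k+1) = k - 3*(k + 1)**3 + (k + 1)**2 + 3
s_(k+1) − s_k = -9*k**2 - 7*k - 1
(s_(k+1) − s_k) − t_k = 0

Valid — Δs_k = t_k.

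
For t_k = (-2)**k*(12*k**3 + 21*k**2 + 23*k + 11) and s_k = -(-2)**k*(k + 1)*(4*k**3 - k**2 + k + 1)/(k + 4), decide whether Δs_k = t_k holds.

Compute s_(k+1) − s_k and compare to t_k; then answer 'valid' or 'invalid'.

Invalid: residual (-2)**k*(-36*k**4 - 219*k**3 - 318*k**2 - 312*k - 135)/(k**2 + 9*k + 20) ≠ 0.

s_(k+1) = 2*(-2)**k*(k + 2)*(k + 4*(k + 1)**3 - (k + 1)**2 + 2)/(k + 5)
s_(k+1) − s_k = (-2)**k*(12*k**5 + 93*k**4 + 233*k**3 + 320*k**2 + 247*k + 85)/(k**2 + 9*k + 20)
(s_(k+1) − s_k) − t_k = (-2)**k*(-36*k**4 - 219*k**3 - 318*k**2 - 312*k - 135)/(k**2 + 9*k + 20)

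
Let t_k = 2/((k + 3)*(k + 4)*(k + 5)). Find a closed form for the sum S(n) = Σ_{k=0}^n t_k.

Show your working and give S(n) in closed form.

The ratio is (k + 3)/(k + 6).
Gosper form: A/B · C(k+1)/C(k) with A=k + 3, B=k + 6, C=1.
Need (k + 3)·f(k+1) − (k + 5)·f(k) = 1.
d = 2 from the (1,1,0) case.
Match coefficients ⇒ f(k) = k*(k + 7)/24.
R(k) = B(k−1)·f(k)/C(k) = k*(k + 5)*(k + 7)/24; s_k = R·t_k = k*(k + 7)/(12*(k + 3)*(k + 4)).
Check: Δs_k = 2/(k**3 + 12*k**2 + 47*k + 60). ✓
s_(n+1) = (n**2 + 9*n + 8)/(12*(n**2 + 9*n + 20)) and s_(0) = 0, so S(n) = (n**2 + 9*n + 8)/(12*(n**2 + 9*n + 20)).

S(n) = (n**2 + 9*n + 8)/(12*(n**2 + 9*n + 20))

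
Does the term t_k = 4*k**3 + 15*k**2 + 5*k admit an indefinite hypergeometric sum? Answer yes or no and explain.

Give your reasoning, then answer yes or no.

Step 1: r(k) = (4*k**3 + 27*k**2 + 47*k + 24)/(k*(4*k**2 + 15*k + 5)).
Factor: A=1; B=1; C=k**3 + 15*k**2/4 + 5*k/4.
Key eq: (1)·f(k+1) = (1)·f(k) + (k**3 + 15*k**2/4 + 5*k/4).
Degrees (0,0,3) ⇒ d ≤ 4.
Solving with deg f ≤ 4: f(k) = k**2*(k - 1)*(k + 4)/4.
So s_k = (B(k−1)f/C)·t_k = (k*(k - 1)*(k + 4)/(4*k**2 + 15*k + 5))·t_k = k**2*(k**2 + 3*k - 4).
s_(k+1) − s_k = k*(4*k**2 + 15*k + 5) = t_k.

Yes. s_k = k**2*(k**2 + 3*k - 4).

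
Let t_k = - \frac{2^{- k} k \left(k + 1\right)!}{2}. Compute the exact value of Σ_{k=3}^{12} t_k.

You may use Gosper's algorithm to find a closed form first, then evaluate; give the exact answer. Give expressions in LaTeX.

Σ = -42567513/4

Ratio r(k) = (k + 1)*(k + 2)/(2*k).
Take A(k)=k/2 + 1, B(k)=1, C(k)=k.
Set up (k/2 + 1)·f(k+1) − (1)·f(k) − (k) = 0.
From deg A=1, deg B=0, deg C=1: d=0.
Match coefficients ⇒ f(k) = 2.
So s_k = (B(k−1)f/C)·t_k = (2/k)·t_k = -factorial(k + 1)/2**k.
Check: Δs_k = -k*factorial(k + 1)/(2*2**k). ✓
Sum = s_(13) − s_(3); s_(13) = -42567525/4, s_(3) = -3 ⇒ -42567513/4.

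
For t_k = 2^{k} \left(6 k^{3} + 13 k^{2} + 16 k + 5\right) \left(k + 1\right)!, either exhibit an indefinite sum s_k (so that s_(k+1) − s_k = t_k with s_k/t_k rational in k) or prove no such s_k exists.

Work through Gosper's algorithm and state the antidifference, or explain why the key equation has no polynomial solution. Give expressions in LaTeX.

Ratio r(k) = 2*(6*k**4 + 43*k**3 + 122*k**2 + 160*k + 80)/(6*k**3 + 13*k**2 + 16*k + 5).
A = 2*k + 4, B = 1, C = k**3 + 13*k**2/6 + 8*k/3 + 5/6.
Key eq: (2*k + 4)·f(k+1) = (1)·f(k) + (k**3 + 13*k**2/6 + 8*k/3 + 5/6).
From deg A=1, deg B=0, deg C=3: d=2.
Match coefficients ⇒ f(k) = (3*k**2 - 4*k + 3)/6.
Then R = B(k−1)f/C = (3*k**2 - 4*k + 3)/(6*k**3 + 13*k**2 + 16*k + 5), so s_k = R(k)·t_k = 2**k*(3*k**2 - 4*k + 3)*factorial(k + 1).
Verify: 2**k*(6*k**3 + 13*k**2 + 16*k + 5)*factorial(k + 1) matches t_k.

s_k = 2^{k} \left(3 k^{2} - 4 k + 3\right) \left(k + 1\right)!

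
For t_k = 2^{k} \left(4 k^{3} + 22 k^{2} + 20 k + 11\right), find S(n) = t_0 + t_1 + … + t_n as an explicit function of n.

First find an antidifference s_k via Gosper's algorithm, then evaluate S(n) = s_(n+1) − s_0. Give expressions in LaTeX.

S(n) = 8 \cdot 2^{n} n^{3} + 20 \cdot 2^{n} n^{2} + 24 \cdot 2^{n} n + 10 \cdot 2^{n} + 1

Ratio r(k) = 2*(4*k**3 + 34*k**2 + 76*k + 57)/(4*k**3 + 22*k**2 + 20*k + 11).
Factor: A=2; B=1; C=k**3 + 11*k**2/2 + 5*k + 11/4.
Set up (2)·f(k+1) − (1)·f(k) − (k**3 + 11*k**2/2 + 5*k + 11/4) = 0.
Bound: deg f ≤ 3.
Solve for f: f(k) = (4*k**3 - 2*k**2 + 4*k - 1)/4 (degree 3 ≤ 3).
Certificate R = B(k−1)f/C = (4*k**3 - 2*k**2 + 4*k - 1)/(4*k**3 + 22*k**2 + 20*k + 11) gives s_k = 2**k*(4*k**3 - 2*k**2 + 4*k - 1).
s_(k+1) − s_k = 2**k*(4*k**3 + 22*k**2 + 20*k + 11) = t_k.
Evaluate: s_(n+1) = 2**(n + 1)*(4*n**3 + 10*n**2 + 12*n + 5); subtract s_(0) = -1 ⇒ S(n) = 8*2**n*n**3 + 20*2**n*n**2 + 24*2**n*n + 10*2**n + 1.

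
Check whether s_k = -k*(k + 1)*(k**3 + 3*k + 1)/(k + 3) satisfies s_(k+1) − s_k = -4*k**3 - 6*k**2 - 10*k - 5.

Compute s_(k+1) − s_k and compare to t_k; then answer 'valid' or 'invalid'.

s_(k+1) = -(k + 1)*(k + 2)*(3*k + (k + 1)**3 + 4)/(k + 4)
s_(k+1) − s_k = (-4*k**5 - 28*k**4 - 64*k**3 - 97*k**2 - 87*k - 30)/(k**2 + 7*k + 12)
(s_(k+1) − s_k) − t_k = 2*(3*k**4 + 18*k**3 + 25*k**2 + 34*k + 15)/(k**2 + 7*k + 12)

Invalid: residual 2*(3*k**4 + 18*k**3 + 25*k**2 + 34*k + 15)/(k**2 + 7*k + 12) ≠ 0.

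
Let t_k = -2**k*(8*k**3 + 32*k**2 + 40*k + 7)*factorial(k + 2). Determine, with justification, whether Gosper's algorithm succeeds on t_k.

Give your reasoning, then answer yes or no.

The ratio is 2*(8*k**4 + 80*k**3 + 296*k**2 + 471*k + 261)/(8*k**3 + 32*k**2 + 40*k + 7).
Normal form (A,B,C) = (2*k + 6, 1, k**3 + 4*k**2 + 5*k + 7/8).
Set up (2*k + 6)·f(k+1) − (1)·f(k) − (k**3 + 4*k**2 + 5*k + 7/8) = 0.
From deg A=1, deg B=0, deg C=3: d=2.
Match coefficients ⇒ f(k) = (4*k**2 - 2*k - 1)/8.
Get s_k = R·t_k = 2**k*(-4*k**2 + 2*k + 1)*factorial(k + 2) with R(k) = B(k−1)f(k)/C(k) = (4*k**2 - 2*k - 1)/(8*k**3 + 32*k**2 + 40*k + 7).
s_(k+1) − s_k = -2**k*(8*k**3 + 32*k**2 + 40*k + 7)*factorial(k + 2) = t_k.

Yes. s_k = 2**k*(-4*k**2 + 2*k + 1)*factorial(k + 2).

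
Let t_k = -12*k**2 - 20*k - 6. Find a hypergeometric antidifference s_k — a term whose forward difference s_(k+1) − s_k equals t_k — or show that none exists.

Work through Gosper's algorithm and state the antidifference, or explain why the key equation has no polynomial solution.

s_k = 2*k*(-2*k**2 - 2*k + 1)

Ratio r(k) = (6*k**2 + 22*k + 19)/(6*k**2 + 10*k + 3).
So A=1 and B=1, with C=k**2 + 5*k/3 + 1/2.
Need (1)·f(k+1) − (1)·f(k) = k**2 + 5*k/3 + 1/2.
Degrees (0,0,2) ⇒ d ≤ 3.
Coefficient equations give f(k) = k*(2*k**2 + 2*k - 1)/6.
R(k) = B(k−1)·f(k)/C(k) = k*(2*k**2 + 2*k - 1)/(6*k**2 + 10*k + 3); s_k = R·t_k = 2*k*(-2*k**2 - 2*k + 1).
Check: Δs_k = -12*k**2 - 20*k - 6. ✓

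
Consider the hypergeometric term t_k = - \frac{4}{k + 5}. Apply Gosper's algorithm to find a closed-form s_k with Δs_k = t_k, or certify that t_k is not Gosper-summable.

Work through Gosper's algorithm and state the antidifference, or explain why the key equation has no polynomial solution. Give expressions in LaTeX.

t_(k+1)/t_k = (k + 5)/(k + 6).
A = k + 5, B = k + 6, C = 1.
Need (k + 5)·f(k+1) − (k + 5)·f(k) = 1.
Bound: deg f ≤ 0.
Write f(k) = c0. Then LHS − RHS = -1, requiring -1 = 0: contradictory. No certificate.

none (Gosper's algorithm certifies no s_k)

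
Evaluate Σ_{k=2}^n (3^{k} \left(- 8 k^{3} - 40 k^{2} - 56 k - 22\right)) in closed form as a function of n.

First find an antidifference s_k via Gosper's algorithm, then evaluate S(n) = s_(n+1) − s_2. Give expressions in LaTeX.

Ratio r(k) = 3*(4*k**3 + 32*k**2 + 80*k + 63)/(4*k**3 + 20*k**2 + 28*k + 11).
Gosper form: A/B · C(k+1)/C(k) with A=3, B=1, C=k**3 + 5*k**2 + 7*k + 11/4.
f must satisfy (3)·f(k+1) − (1)·f(k) = k**3 + 5*k**2 + 7*k + 11/4.
Degrees (0,0,3) ⇒ d ≤ 3.
Match coefficients ⇒ f(k) = (2*k**3 + k**2 + 2*k - 2)/4.
So s_k = (B(k−1)f/C)·t_k = ((2*k**3 + k**2 + 2*k - 2)/(4*k**3 + 20*k**2 + 28*k + 11))·t_k = 2*3**k*(-2*k**3 - k**2 - 2*k + 2).
Verify: 3**k*(-8*k**3 - 40*k**2 - 56*k - 22) matches t_k.
s_(n+1) = 3**(n + 1)*(-4*n**3 - 14*n**2 - 20*n - 6) and s_(2) = -396, so S(n) = -12*3**n*n**3 - 42*3**n*n**2 - 60*3**n*n - 18*3**n + 396.

S(n) = - 12 \cdot 3^{n} n^{3} - 42 \cdot 3^{n} n^{2} - 60 \cdot 3^{n} n - 18 \cdot 3^{n} + 396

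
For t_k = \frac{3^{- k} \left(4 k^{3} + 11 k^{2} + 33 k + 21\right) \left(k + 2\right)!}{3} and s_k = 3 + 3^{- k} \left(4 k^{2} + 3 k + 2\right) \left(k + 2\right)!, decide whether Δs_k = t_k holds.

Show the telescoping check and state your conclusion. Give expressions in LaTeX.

Valid: the claim telescopes to t_k.

s_(k+1) = 3**(-k - 1)*(3*k + 4*(k + 1)**2 + 5)*factorial(k + 3) + 3
s_(k+1) − s_k = (4*k**3 + 11*k**2 + 33*k + 21)*factorial(k + 2)/(3*3**k)
(s_(k+1) − s_k) − t_k = 0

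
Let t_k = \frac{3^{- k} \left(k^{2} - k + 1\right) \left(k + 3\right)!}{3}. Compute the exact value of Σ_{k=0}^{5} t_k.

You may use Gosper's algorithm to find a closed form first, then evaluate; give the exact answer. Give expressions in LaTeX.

t_(k+1)/t_k = -(k + 4)*(k - (k + 1)**2)/(3*k**2 - 3*k + 3).
So A=k/3 + 4/3 and B=1, with C=k**2 - k + 1.
Need (k/3 + 4/3)·f(k+1) − (1)·f(k) = k**2 - k + 1.
deg f ≤ 1 (via 1,0,2).
A polynomial solution: f(k) = 3*(k - 3).
So s_k = (B(k−1)f/C)·t_k = (3*(k - 3)/(k**2 - k + 1))·t_k = (k - 3)*factorial(k + 3)/3**k.
Check: Δs_k = (k**2 - k + 1)*factorial(k + 3)/(3*3**k). ✓
Telescoping: Σ = s_(6) − s_(0) = 4480/3 − (-18) = 4534/3.

Σ = 4534/3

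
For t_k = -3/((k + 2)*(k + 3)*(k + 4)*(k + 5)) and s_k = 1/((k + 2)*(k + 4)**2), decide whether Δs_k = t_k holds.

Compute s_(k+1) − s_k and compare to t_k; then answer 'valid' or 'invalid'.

Invalid: residual (4*k + 17)/(k**6 + 23*k**5 + 217*k**4 + 1073*k**3 + 2926*k**2 + 4160*k + 2400) ≠ 0.

s_(k+1) = 1/((k + 3)*(k + 5)**2)
s_(k+1) − s_k = 1/((k + 3)*(k + 5)**2) - 1/((k + 2)*(k + 4)**2)
(s_(k+1) − s_k) − t_k = (4*k + 17)/(k**6 + 23*k**5 + 217*k**4 + 1073*k**3 + 2926*k**2 + 4160*k + 2400)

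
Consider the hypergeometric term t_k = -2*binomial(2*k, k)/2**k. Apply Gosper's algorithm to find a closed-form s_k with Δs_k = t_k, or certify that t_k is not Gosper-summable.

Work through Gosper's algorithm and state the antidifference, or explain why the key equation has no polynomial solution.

not Gosper-summable; s_k does not exist

Step 1: r(k) = (2*k + 1)/(k + 1).
Normal form (A,B,C) = (2*k + 1, k + 1, 1).
Need (2*k + 1)·f(k+1) − (k)·f(k) = 1.
Bound: deg f ≤ -1.
Bound -1 < 0, so the key equation has no polynomial solution.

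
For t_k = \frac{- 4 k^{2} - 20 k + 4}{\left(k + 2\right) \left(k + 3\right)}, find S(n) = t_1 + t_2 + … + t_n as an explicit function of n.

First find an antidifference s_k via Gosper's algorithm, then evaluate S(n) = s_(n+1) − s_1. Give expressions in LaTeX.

Compute t_(k+1)/t_k: get (k + 2)*(5*k + (k + 1)**2 + 4)/((k + 4)*(k**2 + 5*k - 1)).
A = k + 2, B = k + 4, C = k**2 + 5*k - 1.
Key eq: (k + 2)·f(k+1) = (k + 3)·f(k) + (k**2 + 5*k - 1).
deg f ≤ 2 (via 1,1,2).
Solving with deg f ≤ 2: f(k) = k*(2*k - 3)/2.
Then R = B(k−1)f/C = k*(k + 3)*(2*k - 3)/(2*(k**2 + 5*k - 1)), so s_k = R(k)·t_k = 2*k*(3 - 2*k)/(k + 2).
Δs = 4*(-k**2 - 5*k + 1)/(k**2 + 5*k + 6), as required.
s_(n+1) = 2*(-2*n**2 - n + 1)/(n + 3) and s_(1) = 2/3, so S(n) = 4*n*(-3*n - 2)/(3*(n + 3)).

S(n) = \frac{4 n \left(- 3 n - 2\right)}{3 \left(n + 3\right)}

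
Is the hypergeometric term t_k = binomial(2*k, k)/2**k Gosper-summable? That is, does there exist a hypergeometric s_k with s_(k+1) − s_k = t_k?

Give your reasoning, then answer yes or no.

Ratio r(k) = (2*k + 1)/(k + 1).
So A=2*k + 1 and B=k + 1, with C=1.
Solve (2*k + 1)·f(k+1) − (k)·f(k) = 1.
Degrees (1,1,0) ⇒ d ≤ -1.
deg f ≤ -1 is impossible — no certificate.

No — t_k has no hypergeometric antidifference.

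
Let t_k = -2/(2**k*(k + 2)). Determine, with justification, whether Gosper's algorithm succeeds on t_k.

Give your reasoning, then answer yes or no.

Step 1: r(k) = (k + 2)/(2*(k + 3)).
So A=k/2 + 1 and B=k + 3, with C=1.
Key eq: (k/2 + 1)·f(k+1) = (k + 2)·f(k) + (1).
d = -1 from the (1,1,0) case.
deg f ≤ -1 is impossible — no certificate.

No — t_k has no hypergeometric antidifference.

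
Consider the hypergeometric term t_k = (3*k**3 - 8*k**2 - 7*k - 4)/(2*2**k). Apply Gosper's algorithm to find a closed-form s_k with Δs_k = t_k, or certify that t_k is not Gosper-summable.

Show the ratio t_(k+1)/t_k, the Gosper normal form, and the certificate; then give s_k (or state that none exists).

s_k = (-3*k**3 - k**2 - 4*k - 4)/2**k

Step 1: r(k) = (3*k**3 + k**2 - 14*k - 16)/(2*(3*k**3 - 8*k**2 - 7*k - 4)).
So A=1/2 and B=1, with C=k**3 - 8*k**2/3 - 7*k/3 - 4/3.
Set up (1/2)·f(k+1) − (1)·f(k) − (k**3 - 8*k**2/3 - 7*k/3 - 4/3) = 0.
deg f ≤ 3 (via 0,0,3).
Solving with deg f ≤ 3: f(k) = -2*(3*k**3 + k**2 + 4*k + 4)/3.
Then R = B(k−1)f/C = -2*(3*k**3 + k**2 + 4*k + 4)/(3*k**3 - 8*k**2 - 7*k - 4), so s_k = R(k)·t_k = (-3*k**3 - k**2 - 4*k - 4)/2**k.
Verify: (3*k**3 - 8*k**2 - 7*k - 4)/(2*2**k) matches t_k.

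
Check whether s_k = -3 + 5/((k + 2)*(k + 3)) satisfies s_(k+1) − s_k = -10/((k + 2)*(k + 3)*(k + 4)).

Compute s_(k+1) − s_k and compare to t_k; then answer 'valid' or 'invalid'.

s_(k+1) = -3 + 5/((k + 3)*(k + 4))
s_(k+1) − s_k = -10/(k**3 + 9*k**2 + 26*k + 24)
(s_(k+1) − s_k) − t_k = 0

valid (s_(k+1) − s_k reduces to t_k)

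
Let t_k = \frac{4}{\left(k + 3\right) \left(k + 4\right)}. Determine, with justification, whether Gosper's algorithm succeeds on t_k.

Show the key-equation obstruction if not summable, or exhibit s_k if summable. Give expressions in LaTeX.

Ratio r(k) = (k + 3)/(k + 5).
Take A(k)=k + 3, B(k)=k + 5, C(k)=1.
Need (k + 3)·f(k+1) − (k + 4)·f(k) = 1.
Degrees (1,1,0) ⇒ d ≤ 1.
Solve for f: f(k) = k/3 (degree 1 ≤ 1).
Then R = B(k−1)f/C = k*(k + 4)/3, so s_k = R(k)·t_k = 4*k/(3*(k + 3)).
Δs = 4/(k**2 + 7*k + 12), as required.

Yes. s_k = \frac{4 k}{3 \left(k + 3\right)}.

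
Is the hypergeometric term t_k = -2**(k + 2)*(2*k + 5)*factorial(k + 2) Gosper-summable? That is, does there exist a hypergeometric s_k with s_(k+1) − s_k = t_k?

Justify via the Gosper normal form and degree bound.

r(k) = 2*(k + 3)*(2*k + 7)/(2*k + 5) after simplifying.
A = 2*k + 6, B = 1, C = k + 5/2.
Need (2*k + 6)·f(k+1) − (1)·f(k) = k + 5/2.
Degrees (1,0,1) ⇒ d ≤ 0.
Solving with deg f ≤ 0: f(k) = 1/2.
Certificate R = B(k−1)f/C = 1/(2*k + 5) gives s_k = -2**(k + 2)*factorial(k + 2).
s_(k+1) − s_k = -2**(k + 2)*(2*k + 5)*factorial(k + 2) = t_k.

Yes. s_k = -2**(k + 2)*factorial(k + 2).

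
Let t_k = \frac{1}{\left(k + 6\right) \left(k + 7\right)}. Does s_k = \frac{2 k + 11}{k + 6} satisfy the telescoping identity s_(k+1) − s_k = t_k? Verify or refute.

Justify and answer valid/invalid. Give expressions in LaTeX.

s_(k+1) = (2*k + 13)/(k + 7)
s_(k+1) − s_k = 1/(k**2 + 13*k + 42)
(s_(k+1) − s_k) − t_k = 0

valid; difference matches t_k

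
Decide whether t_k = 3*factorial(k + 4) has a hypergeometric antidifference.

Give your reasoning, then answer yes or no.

No — key equation has no polynomial f.

Compute t_(k+1)/t_k: get k + 5.
Take A(k)=k + 5, B(k)=1, C(k)=1.
Set up (k + 5)·f(k+1) − (1)·f(k) − (1) = 0.
Degrees (1,0,0) ⇒ d ≤ -1.
Negative degree bound (-1): no f exists, t_k not Gosper-summable.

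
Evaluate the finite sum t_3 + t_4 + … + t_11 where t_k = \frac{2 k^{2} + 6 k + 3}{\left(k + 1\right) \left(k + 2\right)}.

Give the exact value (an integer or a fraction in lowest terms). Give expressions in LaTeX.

Ratio r(k) = (k + 1)*(6*k + 2*(k + 1)**2 + 9)/((k + 3)*(2*k**2 + 6*k + 3)).
Gosper form: A/B · C(k+1)/C(k) with A=k + 1, B=k + 3, C=k**2 + 3*k + 3/2.
f must satisfy (k + 1)·f(k+1) − (k + 2)·f(k) = k**2 + 3*k + 3/2.
From deg A=1, deg B=1, deg C=2: d=2.
Solving with deg f ≤ 2: f(k) = k*(2*k + 1)/2.
So s_k = (B(k−1)f/C)·t_k = (k*(k + 2)*(2*k + 1)/(2*k**2 + 6*k + 3))·t_k = k*(2*k + 1)/(k + 1).
Verify: (2*k**2 + 6*k + 3)/(k**2 + 3*k + 2) matches t_k.
Sum = s_(12) − s_(3); s_(12) = 300/13, s_(3) = 21/4 ⇒ 927/52.

Σ = 927/52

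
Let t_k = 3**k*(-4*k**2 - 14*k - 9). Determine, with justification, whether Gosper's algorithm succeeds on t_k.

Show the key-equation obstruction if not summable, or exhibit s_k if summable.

Step 1: r(k) = 3*(4*k**2 + 22*k + 27)/(4*k**2 + 14*k + 9).
Gosper form: A/B · C(k+1)/C(k) with A=3, B=1, C=k**2 + 7*k/2 + 9/4.
f must satisfy (3)·f(k+1) − (1)·f(k) = k**2 + 7*k/2 + 9/4.
Bound: deg f ≤ 2.
Solving with deg f ≤ 2: f(k) = k*(2*k + 1)/4.
Then R = B(k−1)f/C = k*(2*k + 1)/(4*k**2 + 14*k + 9), so s_k = R(k)·t_k = 3**k*k*(-2*k - 1).
Verify: 3**k*(-4*k**2 - 14*k - 9) matches t_k.

Yes. s_k = 3**k*k*(-2*k - 1).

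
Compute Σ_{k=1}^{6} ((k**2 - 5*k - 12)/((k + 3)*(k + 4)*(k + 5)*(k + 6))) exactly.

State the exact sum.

t_(k+1)/t_k = (k**3 - 25*k - 48)/(k**3 + 2*k**2 - 47*k - 84).
Factor: A=k + 3; B=k + 7; C=k**2 - 5*k - 12.
Need (k + 3)·f(k+1) − (k + 6)·f(k) = k**2 - 5*k - 12.
Bound: deg f ≤ 3.
A polynomial solution: f(k) = -k*(k**2 + 42*k + 77)/30.
Certificate R = B(k−1)f/C = -k*(k + 6)*(k**2 + 42*k + 77)/(30*(k**2 - 5*k - 12)) gives s_k = k*(-k**2 - 42*k - 77)/(30*(k + 3)*(k + 4)*(k + 5)).
Check: Δs_k = (k**2 - 5*k - 12)/(k**4 + 18*k**3 + 119*k**2 + 342*k + 360). ✓
Sum = s_(7) − s_(1); s_(7) = -49/660, s_(1) = -1/30 ⇒ -9/220.

Σ = -9/220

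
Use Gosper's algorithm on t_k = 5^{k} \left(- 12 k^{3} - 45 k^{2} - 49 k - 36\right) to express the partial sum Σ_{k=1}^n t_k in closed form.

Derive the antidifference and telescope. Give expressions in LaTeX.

S(n) = - 15 \cdot 5^{n} n^{3} - 45 \cdot 5^{n} n^{2} - 50 \cdot 5^{n} n - 40 \cdot 5^{n} + 40

r(k) = 5*(12*k**3 + 81*k**2 + 175*k + 142)/(12*k**3 + 45*k**2 + 49*k + 36) after simplifying.
Gosper form: A/B · C(k+1)/C(k) with A=5, B=1, C=k**3 + 15*k**2/4 + 49*k/12 + 3.
f must satisfy (5)·f(k+1) − (1)·f(k) = k**3 + 15*k**2/4 + 49*k/12 + 3.
Bound: deg f ≤ 3.
Solving with deg f ≤ 3: f(k) = (k + 1)*(3*k**2 - 3*k + 4)/12.
Certificate R = B(k−1)f/C = (k + 1)*(3*k**2 - 3*k + 4)/(12*k**3 + 45*k**2 + 49*k + 36) gives s_k = 5**k*(-3*k**3 - k - 4).
Δs = 5**k*(3*k**3 - 4*k - 15*(k + 1)**3 - 21), as required.
Evaluate: s_(n+1) = 5**(n + 1)*(-3*n**3 - 9*n**2 - 10*n - 8); subtract s_(1) = -40 ⇒ S(n) = -15*5**n*n**3 - 45*5**n*n**2 - 50*5**n*n - 40*5**n + 40.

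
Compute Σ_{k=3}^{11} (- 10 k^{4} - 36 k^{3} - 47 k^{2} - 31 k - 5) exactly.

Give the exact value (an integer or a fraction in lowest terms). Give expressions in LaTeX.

Σ = -581607

Ratio r(k) = (10*k**4 + 76*k**3 + 215*k**2 + 273*k + 129)/(10*k**4 + 36*k**3 + 47*k**2 + 31*k + 5).
Normal form (A,B,C) = (1, 1, k**4 + 18*k**3/5 + 47*k**2/10 + 31*k/10 + 1/2).
f must satisfy (1)·f(k+1) − (1)·f(k) = k**4 + 18*k**3/5 + 47*k**2/10 + 31*k/10 + 1/2.
From deg A=0, deg B=0, deg C=4: d=5.
A polynomial solution: f(k) = k*(2*k**4 + 4*k**3 + k**2 + k - 3)/10.
So s_k = (B(k−1)f/C)·t_k = (k*(2*k**4 + 4*k**3 + k**2 + k - 3)/(10*k**4 + 36*k**3 + 47*k**2 + 31*k + 5))·t_k = k*(-2*k**4 - 4*k**3 - k**2 - k + 3).
Δs = -10*k**4 - 36*k**3 - 47*k**2 - 31*k - 5, as required.
Σ_(k=3)^(11) t_k = s_(12) − s_(3) = -582444 − (-837) = -581607.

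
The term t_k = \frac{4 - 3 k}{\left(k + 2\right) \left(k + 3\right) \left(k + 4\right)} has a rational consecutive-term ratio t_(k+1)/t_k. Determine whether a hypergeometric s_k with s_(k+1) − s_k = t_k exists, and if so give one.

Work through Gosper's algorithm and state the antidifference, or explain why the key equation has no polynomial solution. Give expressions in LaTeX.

Ratio r(k) = (k + 2)*(3*k - 1)/((k + 5)*(3*k - 4)).
Factor: A=k + 2; B=k + 5; C=k - 4/3.
Solve (k + 2)·f(k+1) − (k + 4)·f(k) = k - 4/3.
From deg A=1, deg B=1, deg C=1: d=2.
Solve for f: f(k) = k*(k - 13)/18 (degree 2 ≤ 2).
Certificate R = B(k−1)f/C = k*(k - 13)*(k + 4)/(6*(3*k - 4)) gives s_k = k*(13 - k)/(6*(k + 2)*(k + 3)).
s_(k+1) − s_k = (4 - 3*k)/(k**3 + 9*k**2 + 26*k + 24) = t_k.

s_k = \frac{k \left(13 - k\right)}{6 \left(k + 2\right) \left(k + 3\right)}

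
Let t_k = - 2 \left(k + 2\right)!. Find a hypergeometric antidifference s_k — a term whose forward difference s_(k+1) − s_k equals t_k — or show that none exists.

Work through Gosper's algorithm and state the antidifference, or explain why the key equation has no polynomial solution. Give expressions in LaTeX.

t_(k+1)/t_k = k + 3.
Normal form (A,B,C) = (k + 3, 1, 1).
Key eq: (k + 3)·f(k+1) = (1)·f(k) + (1).
deg f ≤ -1 (via 1,0,0).
Negative degree bound (-1): no f exists, t_k not Gosper-summable.

none (Gosper's algorithm certifies no s_k)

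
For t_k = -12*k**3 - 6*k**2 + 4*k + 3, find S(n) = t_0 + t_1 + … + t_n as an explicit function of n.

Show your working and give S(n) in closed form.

Ratio r(k) = (12*k**3 + 42*k**2 + 44*k + 11)/(12*k**3 + 6*k**2 - 4*k - 3).
So A=1 and B=1, with C=k**3 + k**2/2 - k/3 - 1/4.
Set up (1)·f(k+1) − (1)·f(k) − (k**3 + k**2/2 - k/3 - 1/4) = 0.
From deg A=0, deg B=0, deg C=3: d=4.
Coefficient equations give f(k) = k**2*(3*k**2 - 4*k - 2)/12.
Get s_k = R·t_k = k**2*(-3*k**2 + 4*k + 2) with R(k) = B(k−1)f(k)/C(k) = k**2*(3*k**2 - 4*k - 2)/(12*k**3 + 6*k**2 - 4*k - 3).
Verify: -12*k**3 - 6*k**2 + 4*k + 3 matches t_k.
Σ_(k=0)^n t_k = s_(n+1) − s_(0) = (-3*n**4 - 8*n**3 - 4*n**2 + 4*n + 3) − (0), i.e. -3*n**4 - 8*n**3 - 4*n**2 + 4*n + 3.

S(n) = -3*n**4 - 8*n**3 - 4*n**2 + 4*n + 3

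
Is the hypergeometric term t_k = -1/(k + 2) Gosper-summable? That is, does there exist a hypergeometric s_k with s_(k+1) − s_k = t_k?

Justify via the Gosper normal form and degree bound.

No — the linear system for f has no solution.

Ratio r(k) = (k + 2)/(k + 3).
A = k + 2, B = k + 3, C = 1.
Key eq: (k + 2)·f(k+1) = (k + 2)·f(k) + (1).
From deg A=1, deg B=1, deg C=0: d=0.
Write f(k) = c0. Then LHS − RHS = -1, requiring -1 = 0: contradictory. No certificate.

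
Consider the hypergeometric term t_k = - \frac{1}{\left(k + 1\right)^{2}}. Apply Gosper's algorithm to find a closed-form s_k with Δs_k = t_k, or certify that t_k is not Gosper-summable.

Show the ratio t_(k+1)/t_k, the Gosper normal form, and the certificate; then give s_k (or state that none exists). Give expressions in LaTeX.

Ratio r(k) = (k + 1)**2/(k + 2)**2.
A = k**2 + 2*k + 1, B = k**2 + 4*k + 4, C = 1.
Key eq: (k**2 + 2*k + 1)·f(k+1) = (k**2 + 2*k + 1)·f(k) + (1).
Bound: deg f ≤ 0.
Generic f = c0 gives residual -1; -1 = 0 cannot hold, so t_k is not Gosper-summable.

none (Gosper's algorithm certifies no s_k)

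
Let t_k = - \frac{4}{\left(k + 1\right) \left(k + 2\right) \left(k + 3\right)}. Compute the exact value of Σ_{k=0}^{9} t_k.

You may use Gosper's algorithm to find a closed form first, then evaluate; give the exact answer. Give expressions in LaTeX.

Σ = -65/66

r(k) = (k + 1)/(k + 4) after simplifying.
Normal form (A,B,C) = (k + 1, k + 4, 1).
Set up (k + 1)·f(k+1) − (k + 3)·f(k) − (1) = 0.
deg f ≤ 2 (via 1,1,0).
Coefficient equations give f(k) = k*(k + 3)/4.
So s_k = (B(k−1)f/C)·t_k = (k*(k + 3)**2/4)·t_k = k*(-k - 3)/((k + 1)*(k + 2)).
Check: Δs_k = -4/(k**3 + 6*k**2 + 11*k + 6). ✓
Sum = s_(10) − s_(0); s_(10) = -65/66, s_(0) = 0 ⇒ -65/66.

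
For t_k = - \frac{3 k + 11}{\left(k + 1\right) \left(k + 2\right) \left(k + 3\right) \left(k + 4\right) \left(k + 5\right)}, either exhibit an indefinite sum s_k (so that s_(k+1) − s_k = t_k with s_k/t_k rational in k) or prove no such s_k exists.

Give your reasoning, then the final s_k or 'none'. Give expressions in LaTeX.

s_k = \frac{k \left(- k^{2} - 7 k - 14\right)}{8 \left(k^{3} + 7 k^{2} + 14 k + 8\right)}

Compute t_(k+1)/t_k: get (k + 1)*(3*k + 14)/((k + 6)*(3*k + 11)).
Factor: A=k + 1; B=k + 6; C=k + 11/3.
f must satisfy (k + 1)·f(k+1) − (k + 5)·f(k) = k + 11/3.
Bound: deg f ≤ 4.
Match coefficients ⇒ f(k) = k*(k + 3)*(k**2 + 7*k + 14)/24.
Get s_k = R·t_k = k*(-k**2 - 7*k - 14)/(8*(k**3 + 7*k**2 + 14*k + 8)) with R(k) = B(k−1)f(k)/C(k) = k*(k + 3)*(k + 5)*(k**2 + 7*k + 14)/(8*(3*k + 11)).
Δs = (-3*k - 11)/(k**5 + 15*k**4 + 85*k**3 + 225*k**2 + 274*k + 120), as required.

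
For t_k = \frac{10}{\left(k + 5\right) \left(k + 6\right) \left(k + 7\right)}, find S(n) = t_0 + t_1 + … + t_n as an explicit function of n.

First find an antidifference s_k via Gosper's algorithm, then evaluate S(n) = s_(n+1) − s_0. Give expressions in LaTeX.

Step 1: r(k) = (k + 5)/(k + 8).
Factor: A=k + 5; B=k + 8; C=1.
Set up (k + 5)·f(k+1) − (k + 7)·f(k) − (1) = 0.
d = 2 from the (1,1,0) case.
A polynomial solution: f(k) = k*(k + 11)/60.
Then R = B(k−1)f/C = k*(k + 7)*(k + 11)/60, so s_k = R(k)·t_k = k*(k + 11)/(6*(k + 5)*(k + 6)).
s_(k+1) − s_k = 10/(k**3 + 18*k**2 + 107*k + 210) = t_k.
Telescope: S(n) = s_(n+1) − s_(0) = (n**2 + 13*n + 12)/(6*(n**2 + 13*n + 42)) − (0) = (n**2 + 13*n + 12)/(6*(n**2 + 13*n + 42)).

S(n) = \frac{n^{2} + 13 n + 12}{6 \left(n^{2} + 13 n + 42\right)}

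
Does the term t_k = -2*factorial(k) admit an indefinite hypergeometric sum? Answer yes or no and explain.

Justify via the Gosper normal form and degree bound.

No — t_k has no hypergeometric antidifference.

r(k) = k + 1 after simplifying.
Take A(k)=k + 1, B(k)=1, C(k)=1.
Set up (k + 1)·f(k+1) − (1)·f(k) − (1) = 0.
deg f ≤ -1 (via 1,0,0).
d = -1 < 0 ⇒ no nonzero polynomial f; not summable.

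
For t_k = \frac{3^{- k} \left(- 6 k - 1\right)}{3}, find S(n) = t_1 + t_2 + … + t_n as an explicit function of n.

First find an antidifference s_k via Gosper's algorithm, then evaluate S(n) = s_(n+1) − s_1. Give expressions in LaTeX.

S(n) = 3^{- n - 1} \left(- 5 \cdot 3^{n} + 3 n + 5\right)

r(k) = (6*k + 7)/(3*(6*k + 1)) after simplifying.
So A=1/3 and B=1, with C=k + 1/6.
Solve (1/3)·f(k+1) − (1)·f(k) = k + 1/6.
deg f ≤ 1 (via 0,0,1).
Solve for f: f(k) = -(3*k + 2)/2 (degree 1 ≤ 1).
So s_k = (B(k−1)f/C)·t_k = (-3*(3*k + 2)/(6*k + 1))·t_k = (3*k + 2)/3**k.
Verify: (-6*k - 1)/(3*3**k) matches t_k.
Telescope: S(n) = s_(n+1) − s_(1) = 3**(-n - 1)*(3*n + 5) − (5/3) = 3**(-n - 1)*(-5*3**n + 3*n + 5).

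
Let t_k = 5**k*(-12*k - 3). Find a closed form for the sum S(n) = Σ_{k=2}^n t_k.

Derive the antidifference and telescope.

S(n) = -15*5**n*n + 75

Step 1: r(k) = 5*(4*k + 5)/(4*k + 1).
So A=5 and B=1, with C=k + 1/4.
Key eq: (5)·f(k+1) = (1)·f(k) + (k + 1/4).
Degrees (0,0,1) ⇒ d ≤ 1.
A polynomial solution: f(k) = (k - 1)/4.
Certificate R = B(k−1)f/C = (k - 1)/(4*k + 1) gives s_k = 3*5**k*(1 - k).
Verify: 5**k*(-12*k - 3) matches t_k.
Evaluate: s_(n+1) = -15*5**n*n; subtract s_(2) = -75 ⇒ S(n) = -15*5**n*n + 75.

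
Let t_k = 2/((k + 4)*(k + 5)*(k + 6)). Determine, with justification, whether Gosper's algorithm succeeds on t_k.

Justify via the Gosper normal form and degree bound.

t_(k+1)/t_k = (k + 4)/(k + 7).
So A=k + 4 and B=k + 7, with C=1.
Solve (k + 4)·f(k+1) − (k + 6)·f(k) = 1.
Degrees (1,1,0) ⇒ d ≤ 2.
Solve for f: f(k) = k*(k + 9)/40 (degree 2 ≤ 2).
Get s_k = R·t_k = k*(k + 9)/(20*(k + 4)*(k + 5)) with R(k) = B(k−1)f(k)/C(k) = k*(k + 6)*(k + 9)/40.
s_(k+1) − s_k = 2/(k**3 + 15*k**2 + 74*k + 120) = t_k.

Yes. s_k = k*(k + 9)/(20*(k + 4)*(k + 5)).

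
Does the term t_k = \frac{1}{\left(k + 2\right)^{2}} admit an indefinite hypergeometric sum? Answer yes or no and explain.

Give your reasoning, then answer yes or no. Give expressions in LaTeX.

No — the linear system for f has no solution.

r(k) = (k + 2)**2/(k + 3)**2 after simplifying.
Factor: A=k**2 + 4*k + 4; B=k**2 + 6*k + 9; C=1.
Solve (k**2 + 4*k + 4)·f(k+1) − (k**2 + 4*k + 4)·f(k) = 1.
Degrees (2,2,0) ⇒ d ≤ 0.
Write f(k) = c0. Then LHS − RHS = -1, requiring -1 = 0: contradictory. No certificate.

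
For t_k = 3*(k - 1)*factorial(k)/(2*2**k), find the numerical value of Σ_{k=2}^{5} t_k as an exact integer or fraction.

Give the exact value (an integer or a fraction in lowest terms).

Compute t_(k+1)/t_k: get k*(k + 1)/(2*(k - 1)).
Take A(k)=k/2 + 1/2, B(k)=1, C(k)=k - 1.
Key eq: (k/2 + 1/2)·f(k+1) = (1)·f(k) + (k - 1).
From deg A=1, deg B=0, deg C=1: d=0.
Solving with deg f ≤ 0: f(k) = 2.
So s_k = (B(k−1)f/C)·t_k = (2/(k - 1))·t_k = 3*factorial(k)/2**k.
Verify: 3*(k - 1)*factorial(k)/(2*2**k) matches t_k.
Evaluate s at k=6 and k=2: 135/4 and 3/2; difference 129/4.

Σ = 129/4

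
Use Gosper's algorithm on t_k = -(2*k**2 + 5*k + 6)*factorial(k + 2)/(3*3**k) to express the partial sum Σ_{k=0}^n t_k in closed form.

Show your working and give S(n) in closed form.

S(n) = 6 - 2*n*factorial(n + 3)/(3*3**n) - 5*factorial(n + 3)/(3*3**n)

t_(k+1)/t_k = (k + 3)*(5*k + 2*(k + 1)**2 + 11)/(3*(2*k**2 + 5*k + 6)).
Normal form (A,B,C) = (k/3 + 1, 1, k**2 + 5*k/2 + 3).
Solve (k/3 + 1)·f(k+1) − (1)·f(k) = k**2 + 5*k/2 + 3.
From deg A=1, deg B=0, deg C=2: d=1.
A polynomial solution: f(k) = 3*(2*k + 3)/2.
Get s_k = R·t_k = -(2*k + 3)*factorial(k + 2)/3**k with R(k) = B(k−1)f(k)/C(k) = 3*(2*k + 3)/(2*k**2 + 5*k + 6).
Δs = -(2*k**2 + 5*k + 6)*factorial(k + 2)/(3*3**k), as required.
Evaluate: s_(n+1) = -3**(-n - 1)*(2*n + 5)*factorial(n + 3); subtract s_(0) = -6 ⇒ S(n) = 6 - 2*n*factorial(n + 3)/(3*3**n) - 5*factorial(n + 3)/(3*3**n).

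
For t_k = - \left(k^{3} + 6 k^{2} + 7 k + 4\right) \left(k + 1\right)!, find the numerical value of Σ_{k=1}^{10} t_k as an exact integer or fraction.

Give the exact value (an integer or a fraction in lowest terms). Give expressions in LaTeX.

Ratio r(k) = (k**4 + 11*k**3 + 40*k**2 + 62*k + 36)/(k**3 + 6*k**2 + 7*k + 4).
Take A(k)=k + 2, B(k)=1, C(k)=k**3 + 6*k**2 + 7*k + 4.
Key eq: (k + 2)·f(k+1) = (1)·f(k) + (k**3 + 6*k**2 + 7*k + 4).
From deg A=1, deg B=0, deg C=3: d=2.
Coefficient equations give f(k) = (k - 1)*(k + 4).
So s_k = (B(k−1)f/C)·t_k = ((k - 1)*(k + 4)/(k**3 + 6*k**2 + 7*k + 4))·t_k = -(k - 1)*(k + 4)*factorial(k + 1).
s_(k+1) − s_k = -(k**3 + 6*k**2 + 7*k + 4)*factorial(k + 1) = t_k.
Sum = s_(11) − s_(1); s_(11) = -71850240000, s_(1) = 0 ⇒ -71850240000.

Σ = -71850240000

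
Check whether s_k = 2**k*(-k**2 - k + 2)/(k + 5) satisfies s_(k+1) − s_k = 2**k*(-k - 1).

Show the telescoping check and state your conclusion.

s_(k+1) = 2**(k + 1)*k*(-k - 3)/(k + 6)
s_(k+1) − s_k = 2**k*(-k**3 - 9*k**2 - 26*k - 12)/(k**2 + 11*k + 30)
(s_(k+1) − s_k) − t_k = 3*2**k*(k**2 + 5*k + 6)/(k**2 + 11*k + 30)

Invalid: residual 3*2**k*(k**2 + 5*k + 6)/(k**2 + 11*k + 30) ≠ 0.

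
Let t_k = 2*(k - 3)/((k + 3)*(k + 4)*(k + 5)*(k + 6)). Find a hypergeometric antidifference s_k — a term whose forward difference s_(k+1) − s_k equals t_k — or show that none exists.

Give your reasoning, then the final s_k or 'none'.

s_k = k*(-k**2 - 12*k - 107)/(60*(k + 3)*(k + 4)*(k + 5))

r(k) = (k - 2)*(k + 3)/((k - 3)*(k + 7)) after simplifying.
Take A(k)=k + 3, B(k)=k + 7, C(k)=k - 3.
f must satisfy (k + 3)·f(k+1) − (k + 6)·f(k) = k - 3.
deg f ≤ 3 (via 1,1,1).
A polynomial solution: f(k) = -k*(k**2 + 12*k + 107)/120.
Get s_k = R·t_k = k*(-k**2 - 12*k - 107)/(60*(k + 3)*(k + 4)*(k + 5)) with R(k) = B(k−1)f(k)/C(k) = -k*(k + 6)*(k**2 + 12*k + 107)/(120*(k - 3)).
Check: Δs_k = 2*(k - 3)/(k**4 + 18*k**3 + 119*k**2 + 342*k + 360). ✓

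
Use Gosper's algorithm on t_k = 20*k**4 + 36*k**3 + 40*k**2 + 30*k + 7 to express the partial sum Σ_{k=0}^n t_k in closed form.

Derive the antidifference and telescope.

t_(k+1)/t_k = (20*k**4 + 116*k**3 + 268*k**2 + 298*k + 133)/(20*k**4 + 36*k**3 + 40*k**2 + 30*k + 7).
Normal form (A,B,C) = (1, 1, k**4 + 9*k**3/5 + 2*k**2 + 3*k/2 + 7/20).
Key eq: (1)·f(k+1) = (1)·f(k) + (k**4 + 9*k**3/5 + 2*k**2 + 3*k/2 + 7/20).
deg f ≤ 5 (via 0,0,4).
Coefficient equations give f(k) = k*(4*k**4 - k**3 + 2*k**2 + 4*k - 2)/20.
Get s_k = R·t_k = k*(4*k**4 - k**3 + 2*k**2 + 4*k - 2) with R(k) = B(k−1)f(k)/C(k) = k*(4*k**4 - k**3 + 2*k**2 + 4*k - 2)/(20*k**4 + 36*k**3 + 40*k**2 + 30*k + 7).
s_(k+1) − s_k = 20*k**4 + 36*k**3 + 40*k**2 + 30*k + 7 = t_k.
s_(n+1) = 4*n**5 + 19*n**4 + 38*n**3 + 44*n**2 + 28*n + 7 and s_(0) = 0, so S(n) = 4*n**5 + 19*n**4 + 38*n**3 + 44*n**2 + 28*n + 7.

S(n) = 4*n**5 + 19*n**4 + 38*n**3 + 44*n**2 + 28*n + 7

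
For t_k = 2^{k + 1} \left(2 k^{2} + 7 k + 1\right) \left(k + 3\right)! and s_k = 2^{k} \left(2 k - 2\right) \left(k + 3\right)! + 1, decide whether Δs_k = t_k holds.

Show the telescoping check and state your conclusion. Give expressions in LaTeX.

Valid: the claim telescopes to t_k.

s_(k+1) = 2*2**(k + 1)*k*factorial(k + 4) + 1
s_(k+1) − s_k = 2**(k + 1)*(2*k**2 + 7*k + 1)*factorial(k + 3)
(s_(k+1) − s_k) − t_k = 0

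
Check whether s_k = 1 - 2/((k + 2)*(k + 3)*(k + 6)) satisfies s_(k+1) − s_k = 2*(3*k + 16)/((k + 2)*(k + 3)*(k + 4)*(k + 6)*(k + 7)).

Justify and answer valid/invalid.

s_(k+1) = 1 - 2/((k + 3)*(k + 4)*(k + 7))
s_(k+1) − s_k = 2*(3*k + 16)/(k**5 + 22*k**4 + 185*k**3 + 740*k**2 + 1404*k + 1008)
(s_(k+1) − s_k) − t_k = 0

Valid — Δs_k = t_k.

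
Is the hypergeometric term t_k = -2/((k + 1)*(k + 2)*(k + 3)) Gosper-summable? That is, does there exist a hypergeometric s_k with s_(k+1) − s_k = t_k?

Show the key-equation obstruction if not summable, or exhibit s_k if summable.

Step 1: r(k) = (k + 1)/(k + 4).
So A=k + 1 and B=k + 4, with C=1.
Key eq: (k + 1)·f(k+1) = (k + 3)·f(k) + (1).
Bound: deg f ≤ 2.
Coefficient equations give f(k) = k*(k + 3)/4.
R(k) = B(k−1)·f(k)/C(k) = k*(k + 3)**2/4; s_k = R·t_k = k*(-k - 3)/(2*(k + 1)*(k + 2)).
Check: Δs_k = -2/(k**3 + 6*k**2 + 11*k + 6). ✓

Yes. s_k = k*(-k - 3)/(2*(k + 1)*(k + 2)).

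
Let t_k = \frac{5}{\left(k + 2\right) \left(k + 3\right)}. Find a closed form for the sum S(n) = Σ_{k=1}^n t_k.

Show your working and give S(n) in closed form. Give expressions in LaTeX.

Compute t_(k+1)/t_k: get (k + 2)/(k + 4).
Normal form (A,B,C) = (k + 2, k + 4, 1).
Solve (k + 2)·f(k+1) − (k + 3)·f(k) = 1.
d = 1 from the (1,1,0) case.
A polynomial solution: f(k) = k/2.
So s_k = (B(k−1)f/C)·t_k = (k*(k + 3)/2)·t_k = 5*k/(2*(k + 2)).
s_(k+1) − s_k = 5/(k**2 + 5*k + 6) = t_k.
Telescope: S(n) = s_(n+1) − s_(1) = 5*(n + 1)/(2*(n + 3)) − (5/6) = 5*n/(3*(n + 3)).

S(n) = \frac{5 n}{3 \left(n + 3\right)}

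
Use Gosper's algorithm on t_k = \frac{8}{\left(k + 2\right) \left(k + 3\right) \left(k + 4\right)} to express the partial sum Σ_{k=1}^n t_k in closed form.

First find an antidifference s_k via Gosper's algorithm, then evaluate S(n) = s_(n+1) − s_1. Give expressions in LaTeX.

S(n) = \frac{n \left(n + 7\right)}{3 \left(n^{2} + 7 n + 12\right)}

The ratio is (k + 2)/(k + 5).
Take A(k)=k + 2, B(k)=k + 5, C(k)=1.
Need (k + 2)·f(k+1) − (k + 4)·f(k) = 1.
Degrees (1,1,0) ⇒ d ≤ 2.
A polynomial solution: f(k) = k*(k + 5)/12.
So s_k = (B(k−1)f/C)·t_k = (k*(k + 4)*(k + 5)/12)·t_k = 2*k*(k + 5)/(3*(k + 2)*(k + 3)).
Verify: 8/(k**3 + 9*k**2 + 26*k + 24) matches t_k.
s_(n+1) = 2*(n**2 + 7*n + 6)/(3*(n**2 + 7*n + 12)) and s_(1) = 1/3, so S(n) = n*(n + 7)/(3*(n**2 + 7*n + 12)).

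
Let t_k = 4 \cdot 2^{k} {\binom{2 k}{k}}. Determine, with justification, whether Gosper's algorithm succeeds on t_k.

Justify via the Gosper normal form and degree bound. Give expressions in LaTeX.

Step 1: r(k) = 4*(2*k + 1)/(k + 1).
So A=8*k + 4 and B=k + 1, with C=1.
Key eq: (8*k + 4)·f(k+1) = (k)·f(k) + (1).
deg f ≤ -1 (via 1,1,0).
Negative degree bound (-1): no f exists, t_k not Gosper-summable.

No — key equation has no polynomial f.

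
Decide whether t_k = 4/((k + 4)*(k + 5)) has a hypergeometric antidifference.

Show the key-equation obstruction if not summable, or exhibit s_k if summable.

Compute t_(k+1)/t_k: get (k + 4)/(k + 6).
Take A(k)=k + 4, B(k)=k + 6, C(k)=1.
Solve (k + 4)·f(k+1) − (k + 5)·f(k) = 1.
From deg A=1, deg B=1, deg C=0: d=1.
Solving with deg f ≤ 1: f(k) = k/4.
Certificate R = B(k−1)f/C = k*(k + 5)/4 gives s_k = k/(k + 4).
Verify: 4/(k**2 + 9*k + 20) matches t_k.

Yes. s_k = k/(k + 4).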